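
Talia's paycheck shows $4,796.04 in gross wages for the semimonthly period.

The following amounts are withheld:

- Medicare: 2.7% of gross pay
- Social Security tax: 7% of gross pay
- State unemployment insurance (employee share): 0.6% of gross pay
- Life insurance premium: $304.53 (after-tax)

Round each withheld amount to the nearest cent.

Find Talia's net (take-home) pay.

$3,997.52

Social Security tax: $4,796.04 × 0.07 = $335.72
State unemployment insurance (employee share): $4,796.04 × 0.006 = $28.78
Medicare: $4,796.04 × 0.027 = $129.49
Life insurance premium: $304.53
Total deductions = $335.72 + $28.78 + $129.49 + $304.53 = $798.52
Net pay = $4,796.04 − $798.52 = $3,997.52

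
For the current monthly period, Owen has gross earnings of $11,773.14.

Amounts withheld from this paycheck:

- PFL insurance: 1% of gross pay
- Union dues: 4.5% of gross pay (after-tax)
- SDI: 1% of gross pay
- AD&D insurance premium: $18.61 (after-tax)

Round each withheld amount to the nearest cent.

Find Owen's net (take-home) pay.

$10,989.28

PFL insurance: $11,773.14 × 0.01 = $117.73
SDI: $11,773.14 × 0.01 = $117.73
AD&D insurance premium: $18.61
Union dues: $11,773.14 × 0.045 = $529.79
Total deductions = $117.73 + $117.73 + $18.61 + $529.79 = $783.86
Net pay = $11,773.14 − $783.86 = $10,989.28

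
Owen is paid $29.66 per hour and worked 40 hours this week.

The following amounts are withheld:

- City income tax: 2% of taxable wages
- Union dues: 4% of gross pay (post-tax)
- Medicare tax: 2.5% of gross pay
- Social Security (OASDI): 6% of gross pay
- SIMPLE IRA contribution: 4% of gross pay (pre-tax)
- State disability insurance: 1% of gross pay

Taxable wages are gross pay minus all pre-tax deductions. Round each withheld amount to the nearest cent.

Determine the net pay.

$956.00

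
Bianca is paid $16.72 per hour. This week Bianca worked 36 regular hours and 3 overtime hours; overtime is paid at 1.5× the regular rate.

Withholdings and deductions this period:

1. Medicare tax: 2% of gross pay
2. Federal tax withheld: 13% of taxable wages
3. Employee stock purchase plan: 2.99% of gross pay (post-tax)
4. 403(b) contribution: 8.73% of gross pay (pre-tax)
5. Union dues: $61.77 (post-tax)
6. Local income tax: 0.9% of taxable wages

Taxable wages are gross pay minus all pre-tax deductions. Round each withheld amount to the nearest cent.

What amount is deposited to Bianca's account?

Regular pay: 36 × $16.72 = $601.92
Overtime pay: 3 × $16.72 × 1.5 = $75.24
Gross pay = $601.92 + $75.24 = $677.16
403(b) contribution: $677.16 × 0.0873 = $59.12
Taxable wages = $677.16 − $59.12 = $618.04
Local income tax: $618.04 × 0.009 = $5.56
Federal tax withheld: $618.04 × 0.13 = $80.35
Medicare tax: $677.16 × 0.02 = $13.54
Employee stock purchase plan: $677.16 × 0.0299 = $20.25
Union dues: $61.77
Total deductions = $59.12 + $5.56 + $80.35 + $13.54 + $20.25 + $61.77 = $240.59
Net pay = $677.16 − $240.59 = $436.57

$436.57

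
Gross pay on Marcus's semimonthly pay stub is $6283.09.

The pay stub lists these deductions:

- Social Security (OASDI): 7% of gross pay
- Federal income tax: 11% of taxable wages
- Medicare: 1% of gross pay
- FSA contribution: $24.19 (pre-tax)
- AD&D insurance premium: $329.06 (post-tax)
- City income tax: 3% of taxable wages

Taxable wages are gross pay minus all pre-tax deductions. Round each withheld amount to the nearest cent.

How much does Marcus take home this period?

$4550.94

FSA contribution: $24.19
Taxable wages = $6283.09 − $24.19 = $6258.90
City income tax: $6258.90 × 0.03 = $187.77
Federal income tax: $6258.90 × 0.11 = $688.48
Social Security (OASDI): $6283.09 × 0.07 = $439.82
Medicare: $6283.09 × 0.01 = $62.83
AD&D insurance premium: $329.06
Total deductions = $24.19 + $187.77 + $688.48 + $439.82 + $62.83 + $329.06 = $1732.15
Net pay = $6283.09 − $1732.15 = $4550.94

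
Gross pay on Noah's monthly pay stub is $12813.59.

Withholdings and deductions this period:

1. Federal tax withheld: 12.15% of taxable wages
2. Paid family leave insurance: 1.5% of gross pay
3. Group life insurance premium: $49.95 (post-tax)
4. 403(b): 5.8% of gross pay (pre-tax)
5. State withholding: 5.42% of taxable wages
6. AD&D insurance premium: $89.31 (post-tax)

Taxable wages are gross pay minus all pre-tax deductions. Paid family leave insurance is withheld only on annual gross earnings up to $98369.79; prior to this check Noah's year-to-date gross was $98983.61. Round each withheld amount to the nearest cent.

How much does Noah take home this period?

403(b): $12813.59 × 0.058 = $743.19
Taxable wages = $12813.59 − $743.19 = $12070.40
Federal tax withheld: $12070.40 × 0.1215 = $1466.55
State withholding: $12070.40 × 0.0542 = $654.22
Paid family leave insurance: annual cap $98369.79 already reached (YTD $98983.61), so $0.00
Group life insurance premium: $49.95
AD&D insurance premium: $89.31
Total deductions = $743.19 + $1466.55 + $654.22 + $0.00 + $49.95 + $89.31 = $3003.22
Net pay = $12813.59 − $3003.22 = $9810.37

$9810.37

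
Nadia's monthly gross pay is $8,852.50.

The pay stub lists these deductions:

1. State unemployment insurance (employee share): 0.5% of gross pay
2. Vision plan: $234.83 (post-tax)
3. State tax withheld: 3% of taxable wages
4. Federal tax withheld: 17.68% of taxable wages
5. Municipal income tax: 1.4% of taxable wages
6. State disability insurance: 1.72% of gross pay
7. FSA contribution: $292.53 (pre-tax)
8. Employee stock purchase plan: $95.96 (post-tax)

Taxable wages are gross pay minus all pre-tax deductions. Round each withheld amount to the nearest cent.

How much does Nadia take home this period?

$6,142.62

FSA contribution: $292.53
Taxable wages = $8,852.50 − $292.53 = $8,559.97
Federal tax withheld: $8,559.97 × 0.1768 = $1,513.40
State tax withheld: $8,559.97 × 0.03 = $256.80
Municipal income tax: $8,559.97 × 0.014 = $119.84
State disability insurance: $8,852.50 × 0.0172 = $152.26
State unemployment insurance (employee share): $8,852.50 × 0.005 = $44.26
Employee stock purchase plan: $95.96
Vision plan: $234.83
Total deductions = $292.53 + $1,513.40 + $256.80 + $119.84 + $152.26 + $44.26 + $95.96 + $234.83 = $2,709.88
Net pay = $8,852.50 − $2,709.88 = $6,142.62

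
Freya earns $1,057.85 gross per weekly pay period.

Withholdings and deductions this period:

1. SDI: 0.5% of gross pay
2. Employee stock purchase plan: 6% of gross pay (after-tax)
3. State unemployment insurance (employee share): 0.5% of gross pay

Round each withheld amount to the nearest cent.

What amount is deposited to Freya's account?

$983.80

SDI: $1,057.85 × 0.005 = $5.29
State unemployment insurance (employee share): $1,057.85 × 0.005 = $5.29
Employee stock purchase plan: $1,057.85 × 0.06 = $63.47
Total deductions = $5.29 + $5.29 + $63.47 = $74.05
Net pay = $1,057.85 − $74.05 = $983.80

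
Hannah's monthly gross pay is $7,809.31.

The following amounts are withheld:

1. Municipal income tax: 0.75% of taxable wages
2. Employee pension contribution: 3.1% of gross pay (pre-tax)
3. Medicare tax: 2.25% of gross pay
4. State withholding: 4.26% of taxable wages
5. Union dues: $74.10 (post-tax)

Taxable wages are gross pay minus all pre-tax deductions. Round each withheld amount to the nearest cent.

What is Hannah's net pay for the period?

Employee pension contribution: $7,809.31 × 0.031 = $242.09
Taxable wages = $7,809.31 − $242.09 = $7,567.22
State withholding: $7,567.22 × 0.0426 = $322.36
Municipal income tax: $7,567.22 × 0.0075 = $56.75
Medicare tax: $7,809.31 × 0.0225 = $175.71
Union dues: $74.10
Total deductions = $242.09 + $322.36 + $56.75 + $175.71 + $74.10 = $871.01
Net pay = $7,809.31 − $871.01 = $6,938.30

$6,938.30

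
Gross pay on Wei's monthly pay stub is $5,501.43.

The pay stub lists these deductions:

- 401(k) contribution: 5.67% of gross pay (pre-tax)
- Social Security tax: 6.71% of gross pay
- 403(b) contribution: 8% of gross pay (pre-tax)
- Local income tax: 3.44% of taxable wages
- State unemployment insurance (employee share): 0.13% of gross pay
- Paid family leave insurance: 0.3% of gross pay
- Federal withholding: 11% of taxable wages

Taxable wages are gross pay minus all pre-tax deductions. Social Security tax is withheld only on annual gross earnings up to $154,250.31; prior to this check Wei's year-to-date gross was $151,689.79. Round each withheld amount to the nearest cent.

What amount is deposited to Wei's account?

401(k) contribution: $5,501.43 × 0.0567 = $311.93
403(b) contribution: $5,501.43 × 0.08 = $440.11
Pre-tax total = $311.93 + $440.11 = $752.04
Taxable wages = $5,501.43 − $752.04 = $4,749.39
Federal withholding: $4,749.39 × 0.11 = $522.43
Local income tax: $4,749.39 × 0.0344 = $163.38
State unemployment insurance (employee share): $5,501.43 × 0.0013 = $7.15
Paid family leave insurance: $5,501.43 × 0.003 = $16.50
Social Security tax: only $154,250.31 − $151,689.79 = $2,560.52 of this check is subject → $2,560.52 × 0.0671 = $171.81
Total deductions = $311.93 + $440.11 + $522.43 + $163.38 + $7.15 + $16.50 + $171.81 = $1,633.31
Net pay = $5,501.43 − $1,633.31 = $3,868.12

$3,868.12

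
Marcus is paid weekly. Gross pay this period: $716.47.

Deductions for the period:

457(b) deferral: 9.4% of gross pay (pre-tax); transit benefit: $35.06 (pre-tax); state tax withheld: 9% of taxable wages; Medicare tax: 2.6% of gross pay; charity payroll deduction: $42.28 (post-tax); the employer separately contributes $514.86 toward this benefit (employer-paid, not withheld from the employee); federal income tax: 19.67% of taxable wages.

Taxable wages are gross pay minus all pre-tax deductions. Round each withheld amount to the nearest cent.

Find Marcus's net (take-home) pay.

$377.09

Transit benefit: $35.06
457(b) deferral: $716.47 × 0.094 = $67.35
Pre-tax total = $35.06 + $67.35 = $102.41
Taxable wages = $716.47 − $102.41 = $614.06
Federal income tax: $614.06 × 0.1967 = $120.79
State tax withheld: $614.06 × 0.09 = $55.27
Medicare tax: $716.47 × 0.026 = $18.63
Charity payroll deduction: $42.28
(Employer's $514.86 toward charity payroll deduction is not withheld from the employee.)
Total deductions = $35.06 + $67.35 + $120.79 + $55.27 + $18.63 + $42.28 = $339.38
Net pay = $716.47 − $339.38 = $377.09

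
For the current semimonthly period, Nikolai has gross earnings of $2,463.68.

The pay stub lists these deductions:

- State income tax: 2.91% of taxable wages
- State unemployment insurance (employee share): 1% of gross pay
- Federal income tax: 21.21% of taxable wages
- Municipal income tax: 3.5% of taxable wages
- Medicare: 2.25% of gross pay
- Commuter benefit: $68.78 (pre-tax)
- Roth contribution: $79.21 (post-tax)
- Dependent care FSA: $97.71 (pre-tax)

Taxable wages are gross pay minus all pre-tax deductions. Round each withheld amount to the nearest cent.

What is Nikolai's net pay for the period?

$1,503.43

Commuter benefit: $68.78
Dependent care FSA: $97.71
Pre-tax total = $68.78 + $97.71 = $166.49
Taxable wages = $2,463.68 − $166.49 = $2,297.19
State income tax: $2,297.19 × 0.0291 = $66.85
Federal income tax: $2,297.19 × 0.2121 = $487.23
Municipal income tax: $2,297.19 × 0.035 = $80.40
Medicare: $2,463.68 × 0.0225 = $55.43
State unemployment insurance (employee share): $2,463.68 × 0.01 = $24.64
Roth contribution: $79.21
Total deductions = $68.78 + $97.71 + $66.85 + $487.23 + $80.40 + $55.43 + $24.64 + $79.21 = $960.25
Net pay = $2,463.68 − $960.25 = $1,503.43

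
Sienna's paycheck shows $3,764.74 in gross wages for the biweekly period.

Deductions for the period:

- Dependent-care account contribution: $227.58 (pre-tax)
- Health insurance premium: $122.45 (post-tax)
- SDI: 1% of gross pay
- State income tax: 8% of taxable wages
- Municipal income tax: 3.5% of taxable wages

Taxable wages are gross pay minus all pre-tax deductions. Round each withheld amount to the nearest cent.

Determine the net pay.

$2,970.29

Dependent-care account contribution: $227.58
Taxable wages = $3,764.74 − $227.58 = $3,537.16
State income tax: $3,537.16 × 0.08 = $282.97
Municipal income tax: $3,537.16 × 0.035 = $123.80
SDI: $3,764.74 × 0.01 = $37.65
Health insurance premium: $122.45
Total deductions = $227.58 + $282.97 + $123.80 + $37.65 + $122.45 = $794.45
Net pay = $3,764.74 − $794.45 = $2,970.29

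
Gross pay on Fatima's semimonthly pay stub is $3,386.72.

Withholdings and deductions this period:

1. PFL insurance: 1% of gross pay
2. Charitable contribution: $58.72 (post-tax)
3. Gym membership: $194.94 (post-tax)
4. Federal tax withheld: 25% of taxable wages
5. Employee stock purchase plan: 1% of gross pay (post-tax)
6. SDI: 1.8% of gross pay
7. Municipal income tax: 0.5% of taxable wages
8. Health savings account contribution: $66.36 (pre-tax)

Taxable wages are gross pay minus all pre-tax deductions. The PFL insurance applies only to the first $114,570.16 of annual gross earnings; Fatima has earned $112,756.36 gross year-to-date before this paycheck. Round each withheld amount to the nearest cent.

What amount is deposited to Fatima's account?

$2,107.04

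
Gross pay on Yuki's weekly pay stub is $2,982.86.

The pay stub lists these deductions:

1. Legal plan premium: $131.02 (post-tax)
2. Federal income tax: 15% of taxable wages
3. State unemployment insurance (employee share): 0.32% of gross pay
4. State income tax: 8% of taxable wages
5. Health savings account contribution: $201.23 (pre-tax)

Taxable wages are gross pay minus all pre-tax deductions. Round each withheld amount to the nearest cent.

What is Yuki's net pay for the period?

$2,001.29

Health savings account contribution: $201.23
Taxable wages = $2,982.86 − $201.23 = $2,781.63
State income tax: $2,781.63 × 0.08 = $222.53
Federal income tax: $2,781.63 × 0.15 = $417.24
State unemployment insurance (employee share): $2,982.86 × 0.0032 = $9.55
Legal plan premium: $131.02
Total deductions = $201.23 + $222.53 + $417.24 + $9.55 + $131.02 = $981.57
Net pay = $2,982.86 − $981.57 = $2,001.29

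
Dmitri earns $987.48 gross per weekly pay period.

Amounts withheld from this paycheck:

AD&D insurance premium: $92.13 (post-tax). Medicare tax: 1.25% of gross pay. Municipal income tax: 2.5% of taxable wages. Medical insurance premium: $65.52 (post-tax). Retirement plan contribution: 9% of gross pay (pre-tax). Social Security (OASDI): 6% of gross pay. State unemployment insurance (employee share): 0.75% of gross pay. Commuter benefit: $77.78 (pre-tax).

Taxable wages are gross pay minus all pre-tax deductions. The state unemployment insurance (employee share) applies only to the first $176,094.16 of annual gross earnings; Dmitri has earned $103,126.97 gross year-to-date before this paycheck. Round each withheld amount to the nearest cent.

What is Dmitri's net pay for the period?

Retirement plan contribution: $987.48 × 0.09 = $88.87
Commuter benefit: $77.78
Pre-tax total = $88.87 + $77.78 = $166.65
Taxable wages = $987.48 − $166.65 = $820.83
Municipal income tax: $820.83 × 0.025 = $20.52
Social Security (OASDI): $987.48 × 0.06 = $59.25
Medicare tax: $987.48 × 0.0125 = $12.34
State unemployment insurance (employee share): cap not yet reached, full $987.48 is subject → $987.48 × 0.0075 = $7.41
Medical insurance premium: $65.52
AD&D insurance premium: $92.13
Total deductions = $88.87 + $77.78 + $20.52 + $59.25 + $12.34 + $7.41 + $65.52 + $92.13 = $423.82
Net pay = $987.48 − $423.82 = $563.66

$563.66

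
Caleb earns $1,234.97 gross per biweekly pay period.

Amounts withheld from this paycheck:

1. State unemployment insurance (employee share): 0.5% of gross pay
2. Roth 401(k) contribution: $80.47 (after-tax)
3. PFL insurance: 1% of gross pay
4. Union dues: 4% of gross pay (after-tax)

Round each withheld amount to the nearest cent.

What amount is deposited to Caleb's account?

$1,086.58

PFL insurance: $1,234.97 × 0.01 = $12.35
State unemployment insurance (employee share): $1,234.97 × 0.005 = $6.17
Roth 401(k) contribution: $80.47
Union dues: $1,234.97 × 0.04 = $49.40
Total deductions = $12.35 + $6.17 + $80.47 + $49.40 = $148.39
Net pay = $1,234.97 − $148.39 = $1,086.58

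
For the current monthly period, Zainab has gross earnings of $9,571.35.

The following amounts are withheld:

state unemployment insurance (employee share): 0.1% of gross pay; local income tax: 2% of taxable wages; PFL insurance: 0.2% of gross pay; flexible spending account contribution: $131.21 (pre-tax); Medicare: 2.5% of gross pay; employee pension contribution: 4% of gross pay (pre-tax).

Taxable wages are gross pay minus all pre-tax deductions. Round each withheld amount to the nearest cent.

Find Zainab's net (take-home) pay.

Flexible spending account contribution: $131.21
Employee pension contribution: $9,571.35 × 0.04 = $382.85
Pre-tax total = $131.21 + $382.85 = $514.06
Taxable wages = $9,571.35 − $514.06 = $9,057.29
Local income tax: $9,057.29 × 0.02 = $181.15
State unemployment insurance (employee share): $9,571.35 × 0.001 = $9.57
PFL insurance: $9,571.35 × 0.002 = $19.14
Medicare: $9,571.35 × 0.025 = $239.28
Total deductions = $131.21 + $382.85 + $181.15 + $9.57 + $19.14 + $239.28 = $963.20
Net pay = $9,571.35 − $963.20 = $8,608.15

$8,608.15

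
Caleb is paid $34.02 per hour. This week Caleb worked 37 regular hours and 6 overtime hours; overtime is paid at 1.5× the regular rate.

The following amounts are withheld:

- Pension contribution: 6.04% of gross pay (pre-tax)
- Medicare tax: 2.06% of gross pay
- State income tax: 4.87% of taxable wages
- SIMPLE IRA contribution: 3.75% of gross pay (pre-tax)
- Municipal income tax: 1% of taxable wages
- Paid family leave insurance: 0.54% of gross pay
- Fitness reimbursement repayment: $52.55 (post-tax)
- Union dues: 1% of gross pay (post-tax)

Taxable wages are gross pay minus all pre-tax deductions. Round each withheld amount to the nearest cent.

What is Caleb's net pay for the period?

Regular pay: 37 × $34.02 = $1258.74
Overtime pay: 6 × $34.02 × 1.5 = $306.18
Gross pay = $1258.74 + $306.18 = $1564.92
SIMPLE IRA contribution: $1564.92 × 0.0375 = $58.68
Pension contribution: $1564.92 × 0.0604 = $94.52
Pre-tax total = $58.68 + $94.52 = $153.20
Taxable wages = $1564.92 − $153.20 = $1411.72
State income tax: $1411.72 × 0.0487 = $68.75
Municipal income tax: $1411.72 × 0.01 = $14.12
Paid family leave insurance: $1564.92 × 0.0054 = $8.45
Medicare tax: $1564.92 × 0.0206 = $32.24
Union dues: $1564.92 × 0.01 = $15.65
Fitness reimbursement repayment: $52.55
Total deductions = $58.68 + $94.52 + $68.75 + $14.12 + $8.45 + $32.24 + $15.65 + $52.55 = $344.96
Net pay = $1564.92 − $344.96 = $1219.96

$1219.96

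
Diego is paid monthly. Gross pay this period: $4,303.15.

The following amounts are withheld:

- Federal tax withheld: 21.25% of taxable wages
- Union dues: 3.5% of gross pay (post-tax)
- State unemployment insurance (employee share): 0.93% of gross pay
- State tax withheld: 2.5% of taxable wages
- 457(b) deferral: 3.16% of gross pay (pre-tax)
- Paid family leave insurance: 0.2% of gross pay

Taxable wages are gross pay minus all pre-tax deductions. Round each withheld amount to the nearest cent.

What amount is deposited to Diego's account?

$2,978.23

457(b) deferral: $4,303.15 × 0.0316 = $135.98
Taxable wages = $4,303.15 − $135.98 = $4,167.17
Federal tax withheld: $4,167.17 × 0.2125 = $885.52
State tax withheld: $4,167.17 × 0.025 = $104.18
State unemployment insurance (employee share): $4,303.15 × 0.0093 = $40.02
Paid family leave insurance: $4,303.15 × 0.002 = $8.61
Union dues: $4,303.15 × 0.035 = $150.61
Total deductions = $135.98 + $885.52 + $104.18 + $40.02 + $8.61 + $150.61 = $1,324.92
Net pay = $4,303.15 − $1,324.92 = $2,978.23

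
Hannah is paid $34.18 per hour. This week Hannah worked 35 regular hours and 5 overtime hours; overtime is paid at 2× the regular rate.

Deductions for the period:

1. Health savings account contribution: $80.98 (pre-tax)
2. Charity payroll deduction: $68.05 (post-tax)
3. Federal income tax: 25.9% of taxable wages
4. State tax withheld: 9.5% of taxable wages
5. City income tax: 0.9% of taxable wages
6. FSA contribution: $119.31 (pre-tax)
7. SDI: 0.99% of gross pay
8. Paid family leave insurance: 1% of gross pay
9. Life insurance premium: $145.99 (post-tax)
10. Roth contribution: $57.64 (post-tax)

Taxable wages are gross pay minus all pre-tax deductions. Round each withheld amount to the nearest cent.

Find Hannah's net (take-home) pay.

$549.90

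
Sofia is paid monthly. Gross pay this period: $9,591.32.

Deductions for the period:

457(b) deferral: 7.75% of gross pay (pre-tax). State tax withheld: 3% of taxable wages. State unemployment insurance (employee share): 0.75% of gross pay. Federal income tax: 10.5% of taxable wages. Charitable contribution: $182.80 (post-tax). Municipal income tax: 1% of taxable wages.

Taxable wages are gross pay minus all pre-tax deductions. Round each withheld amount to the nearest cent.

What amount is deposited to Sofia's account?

457(b) deferral: $9,591.32 × 0.0775 = $743.33
Taxable wages = $9,591.32 − $743.33 = $8,847.99
Municipal income tax: $8,847.99 × 0.01 = $88.48
State tax withheld: $8,847.99 × 0.03 = $265.44
Federal income tax: $8,847.99 × 0.105 = $929.04
State unemployment insurance (employee share): $9,591.32 × 0.0075 = $71.93
Charitable contribution: $182.80
Total deductions = $743.33 + $88.48 + $265.44 + $929.04 + $71.93 + $182.80 = $2,281.02
Net pay = $9,591.32 − $2,281.02 = $7,310.30

$7,310.30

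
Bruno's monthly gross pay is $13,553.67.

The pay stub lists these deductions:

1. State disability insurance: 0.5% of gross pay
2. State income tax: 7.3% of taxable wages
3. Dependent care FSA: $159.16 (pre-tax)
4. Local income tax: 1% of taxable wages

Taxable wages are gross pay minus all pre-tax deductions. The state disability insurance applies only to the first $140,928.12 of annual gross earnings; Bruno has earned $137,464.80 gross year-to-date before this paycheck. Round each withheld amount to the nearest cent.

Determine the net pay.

$12,265.44

Dependent care FSA: $159.16
Taxable wages = $13,553.67 − $159.16 = $13,394.51
State income tax: $13,394.51 × 0.073 = $977.80
Local income tax: $13,394.51 × 0.01 = $133.95
State disability insurance: only $140,928.12 − $137,464.80 = $3,463.32 of this check is subject → $3,463.32 × 0.005 = $17.32
Total deductions = $159.16 + $977.80 + $133.95 + $17.32 = $1,288.23
Net pay = $13,553.67 − $1,288.23 = $12,265.44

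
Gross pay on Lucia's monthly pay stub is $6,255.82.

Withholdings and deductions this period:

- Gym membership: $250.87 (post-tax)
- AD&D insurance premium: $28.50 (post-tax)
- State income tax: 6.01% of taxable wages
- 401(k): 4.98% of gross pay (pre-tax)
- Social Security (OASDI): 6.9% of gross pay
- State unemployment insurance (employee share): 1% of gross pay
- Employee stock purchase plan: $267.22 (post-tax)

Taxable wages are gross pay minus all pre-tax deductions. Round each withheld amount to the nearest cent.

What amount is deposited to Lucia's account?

$4,546.23

401(k): $6,255.82 × 0.0498 = $311.54
Taxable wages = $6,255.82 − $311.54 = $5,944.28
State income tax: $5,944.28 × 0.0601 = $357.25
Social Security (OASDI): $6,255.82 × 0.069 = $431.65
State unemployment insurance (employee share): $6,255.82 × 0.01 = $62.56
Employee stock purchase plan: $267.22
Gym membership: $250.87
AD&D insurance premium: $28.50
Total deductions = $311.54 + $357.25 + $431.65 + $62.56 + $267.22 + $250.87 + $28.50 = $1,709.59
Net pay = $6,255.82 − $1,709.59 = $4,546.23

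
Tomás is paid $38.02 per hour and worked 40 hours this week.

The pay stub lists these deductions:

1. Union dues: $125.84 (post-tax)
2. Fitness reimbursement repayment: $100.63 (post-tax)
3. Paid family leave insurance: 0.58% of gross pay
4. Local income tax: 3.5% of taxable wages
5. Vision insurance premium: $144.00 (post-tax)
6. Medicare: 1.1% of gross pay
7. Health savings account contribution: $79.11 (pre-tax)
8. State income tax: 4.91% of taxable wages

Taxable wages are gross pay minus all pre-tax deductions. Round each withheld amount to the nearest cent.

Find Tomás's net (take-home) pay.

$924.42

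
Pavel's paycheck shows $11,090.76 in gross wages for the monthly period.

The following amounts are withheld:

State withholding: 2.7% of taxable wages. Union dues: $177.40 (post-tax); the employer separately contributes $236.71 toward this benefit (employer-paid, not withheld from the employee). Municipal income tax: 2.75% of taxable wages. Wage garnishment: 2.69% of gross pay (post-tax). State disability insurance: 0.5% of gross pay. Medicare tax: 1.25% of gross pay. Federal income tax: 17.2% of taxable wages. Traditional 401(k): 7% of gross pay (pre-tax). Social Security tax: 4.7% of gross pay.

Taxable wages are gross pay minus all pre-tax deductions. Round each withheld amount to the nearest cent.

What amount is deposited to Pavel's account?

$6,787.10

Traditional 401(k): $11,090.76 × 0.07 = $776.35
Taxable wages = $11,090.76 − $776.35 = $10,314.41
Federal income tax: $10,314.41 × 0.172 = $1,774.08
State withholding: $10,314.41 × 0.027 = $278.49
Municipal income tax: $10,314.41 × 0.0275 = $283.65
Social Security tax: $11,090.76 × 0.047 = $521.27
State disability insurance: $11,090.76 × 0.005 = $55.45
Medicare tax: $11,090.76 × 0.0125 = $138.63
Union dues: $177.40
Wage garnishment: $11,090.76 × 0.0269 = $298.34
(Employer's $236.71 toward union dues is not withheld from the employee.)
Total deductions = $776.35 + $1,774.08 + $278.49 + $283.65 + $521.27 + $55.45 + $138.63 + $177.40 + $298.34 = $4,303.66
Net pay = $11,090.76 − $4,303.66 = $6,787.10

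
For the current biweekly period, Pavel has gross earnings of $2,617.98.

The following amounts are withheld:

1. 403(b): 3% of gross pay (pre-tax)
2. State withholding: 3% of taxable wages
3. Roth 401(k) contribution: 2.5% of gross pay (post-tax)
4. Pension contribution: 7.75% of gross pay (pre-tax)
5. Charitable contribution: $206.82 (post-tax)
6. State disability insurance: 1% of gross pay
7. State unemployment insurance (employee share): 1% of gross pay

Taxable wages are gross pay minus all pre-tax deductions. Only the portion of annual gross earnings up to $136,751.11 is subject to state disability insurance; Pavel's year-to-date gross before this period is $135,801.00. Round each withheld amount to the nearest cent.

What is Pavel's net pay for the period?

Pension contribution: $2,617.98 × 0.0775 = $202.89
403(b): $2,617.98 × 0.03 = $78.54
Pre-tax total = $202.89 + $78.54 = $281.43
Taxable wages = $2,617.98 − $281.43 = $2,336.55
State withholding: $2,336.55 × 0.03 = $70.10
State unemployment insurance (employee share): $2,617.98 × 0.01 = $26.18
State disability insurance: only $136,751.11 − $135,801.00 = $950.11 of this check is subject → $950.11 × 0.01 = $9.50
Roth 401(k) contribution: $2,617.98 × 0.025 = $65.45
Charitable contribution: $206.82
Total deductions = $202.89 + $78.54 + $70.10 + $26.18 + $9.50 + $65.45 + $206.82 = $659.48
Net pay = $2,617.98 − $659.48 = $1,958.50

$1,958.50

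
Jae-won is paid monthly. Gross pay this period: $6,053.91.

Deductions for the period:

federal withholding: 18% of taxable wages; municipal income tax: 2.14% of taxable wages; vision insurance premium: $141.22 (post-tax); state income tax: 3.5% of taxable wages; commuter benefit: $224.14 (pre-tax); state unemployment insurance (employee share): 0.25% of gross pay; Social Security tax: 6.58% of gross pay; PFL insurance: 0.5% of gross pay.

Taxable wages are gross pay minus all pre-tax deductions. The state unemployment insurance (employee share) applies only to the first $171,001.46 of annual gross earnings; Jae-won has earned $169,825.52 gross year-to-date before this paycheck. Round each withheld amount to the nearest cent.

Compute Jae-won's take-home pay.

Commuter benefit: $224.14
Taxable wages = $6,053.91 − $224.14 = $5,829.77
State income tax: $5,829.77 × 0.035 = $204.04
Municipal income tax: $5,829.77 × 0.0214 = $124.76
Federal withholding: $5,829.77 × 0.18 = $1,049.36
State unemployment insurance (employee share): only $171,001.46 − $169,825.52 = $1,175.94 of this check is subject → $1,175.94 × 0.0025 = $2.94
Social Security tax: $6,053.91 × 0.0658 = $398.35
PFL insurance: $6,053.91 × 0.005 = $30.27
Vision insurance premium: $141.22
Total deductions = $224.14 + $204.04 + $124.76 + $1,049.36 + $2.94 + $398.35 + $30.27 + $141.22 = $2,175.08
Net pay = $6,053.91 − $2,175.08 = $3,878.83

$3,878.83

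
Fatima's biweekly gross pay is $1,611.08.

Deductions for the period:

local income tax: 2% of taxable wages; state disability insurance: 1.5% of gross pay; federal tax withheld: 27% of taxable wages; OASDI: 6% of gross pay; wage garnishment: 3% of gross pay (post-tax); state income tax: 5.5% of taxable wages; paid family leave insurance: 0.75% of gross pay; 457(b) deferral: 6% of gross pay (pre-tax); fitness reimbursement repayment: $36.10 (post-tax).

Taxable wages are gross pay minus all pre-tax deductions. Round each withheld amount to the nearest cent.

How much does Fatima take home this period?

$774.61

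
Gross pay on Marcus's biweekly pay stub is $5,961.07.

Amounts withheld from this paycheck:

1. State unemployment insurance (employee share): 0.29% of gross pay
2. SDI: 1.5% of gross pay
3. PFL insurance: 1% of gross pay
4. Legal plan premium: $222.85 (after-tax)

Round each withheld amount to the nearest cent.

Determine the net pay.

$5,571.90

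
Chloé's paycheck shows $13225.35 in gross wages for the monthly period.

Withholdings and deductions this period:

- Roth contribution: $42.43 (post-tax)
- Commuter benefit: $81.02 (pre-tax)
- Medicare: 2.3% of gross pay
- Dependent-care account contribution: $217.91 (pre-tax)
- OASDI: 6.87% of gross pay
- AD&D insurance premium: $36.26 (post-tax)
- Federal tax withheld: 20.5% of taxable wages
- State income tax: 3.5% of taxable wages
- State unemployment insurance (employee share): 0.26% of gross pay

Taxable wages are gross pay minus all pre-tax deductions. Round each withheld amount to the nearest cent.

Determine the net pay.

Dependent-care account contribution: $217.91
Commuter benefit: $81.02
Pre-tax total = $217.91 + $81.02 = $298.93
Taxable wages = $13225.35 − $298.93 = $12926.42
State income tax: $12926.42 × 0.035 = $452.42
Federal tax withheld: $12926.42 × 0.205 = $2649.92
State unemployment insurance (employee share): $13225.35 × 0.0026 = $34.39
Medicare: $13225.35 × 0.023 = $304.18
OASDI: $13225.35 × 0.0687 = $908.58
Roth contribution: $42.43
AD&D insurance premium: $36.26
Total deductions = $217.91 + $81.02 + $452.42 + $2649.92 + $34.39 + $304.18 + $908.58 + $42.43 + $36.26 = $4727.11
Net pay = $13225.35 − $4727.11 = $8498.24

$8498.24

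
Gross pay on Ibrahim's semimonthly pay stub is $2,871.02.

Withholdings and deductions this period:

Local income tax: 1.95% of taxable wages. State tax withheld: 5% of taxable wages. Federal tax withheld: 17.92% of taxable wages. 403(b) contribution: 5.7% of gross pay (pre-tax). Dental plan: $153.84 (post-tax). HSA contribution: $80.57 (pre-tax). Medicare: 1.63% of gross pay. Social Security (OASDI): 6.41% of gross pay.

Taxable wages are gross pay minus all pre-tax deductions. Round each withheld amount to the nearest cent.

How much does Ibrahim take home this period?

$1,588.85

403(b) contribution: $2,871.02 × 0.057 = $163.65
HSA contribution: $80.57
Pre-tax total = $163.65 + $80.57 = $244.22
Taxable wages = $2,871.02 − $244.22 = $2,626.80
Local income tax: $2,626.80 × 0.0195 = $51.22
Federal tax withheld: $2,626.80 × 0.1792 = $470.72
State tax withheld: $2,626.80 × 0.05 = $131.34
Social Security (OASDI): $2,871.02 × 0.0641 = $184.03
Medicare: $2,871.02 × 0.0163 = $46.80
Dental plan: $153.84
Total deductions = $163.65 + $80.57 + $51.22 + $470.72 + $131.34 + $184.03 + $46.80 + $153.84 = $1,282.17
Net pay = $2,871.02 − $1,282.17 = $1,588.85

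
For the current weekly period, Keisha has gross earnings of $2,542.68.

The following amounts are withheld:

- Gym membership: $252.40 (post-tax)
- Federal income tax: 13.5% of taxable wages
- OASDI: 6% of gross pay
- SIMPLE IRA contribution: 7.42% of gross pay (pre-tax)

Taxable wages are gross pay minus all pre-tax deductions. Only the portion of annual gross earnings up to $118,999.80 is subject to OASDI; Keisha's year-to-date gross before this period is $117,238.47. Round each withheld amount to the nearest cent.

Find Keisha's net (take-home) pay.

$1,678.14

SIMPLE IRA contribution: $2,542.68 × 0.0742 = $188.67
Taxable wages = $2,542.68 − $188.67 = $2,354.01
Federal income tax: $2,354.01 × 0.135 = $317.79
OASDI: only $118,999.80 − $117,238.47 = $1,761.33 of this check is subject → $1,761.33 × 0.06 = $105.68
Gym membership: $252.40
Total deductions = $188.67 + $317.79 + $105.68 + $252.40 = $864.54
Net pay = $2,542.68 − $864.54 = $1,678.14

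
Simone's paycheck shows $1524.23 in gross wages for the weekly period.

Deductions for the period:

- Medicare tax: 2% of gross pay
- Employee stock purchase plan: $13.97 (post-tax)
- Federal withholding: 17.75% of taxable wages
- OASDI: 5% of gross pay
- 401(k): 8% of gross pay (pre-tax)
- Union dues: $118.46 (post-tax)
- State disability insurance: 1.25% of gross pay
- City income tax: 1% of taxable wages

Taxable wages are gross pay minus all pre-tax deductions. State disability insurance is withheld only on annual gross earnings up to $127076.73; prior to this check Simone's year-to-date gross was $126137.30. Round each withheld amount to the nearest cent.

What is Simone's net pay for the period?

$888.50

401(k): $1524.23 × 0.08 = $121.94
Taxable wages = $1524.23 − $121.94 = $1402.29
Federal withholding: $1402.29 × 0.1775 = $248.91
City income tax: $1402.29 × 0.01 = $14.02
State disability insurance: only $127076.73 − $126137.30 = $939.43 of this check is subject → $939.43 × 0.0125 = $11.74
OASDI: $1524.23 × 0.05 = $76.21
Medicare tax: $1524.23 × 0.02 = $30.48
Employee stock purchase plan: $13.97
Union dues: $118.46
Total deductions = $121.94 + $248.91 + $14.02 + $11.74 + $76.21 + $30.48 + $13.97 + $118.46 = $635.73
Net pay = $1524.23 − $635.73 = $888.50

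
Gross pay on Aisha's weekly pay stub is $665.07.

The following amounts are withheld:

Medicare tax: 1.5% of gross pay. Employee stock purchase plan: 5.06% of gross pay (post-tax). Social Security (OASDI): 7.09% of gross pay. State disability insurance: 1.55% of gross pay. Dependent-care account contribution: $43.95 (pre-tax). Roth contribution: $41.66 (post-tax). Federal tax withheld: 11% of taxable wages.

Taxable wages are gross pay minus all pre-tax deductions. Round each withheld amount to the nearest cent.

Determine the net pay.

$410.05

Dependent-care account contribution: $43.95
Taxable wages = $665.07 − $43.95 = $621.12
Federal tax withheld: $621.12 × 0.11 = $68.32
Social Security (OASDI): $665.07 × 0.0709 = $47.15
State disability insurance: $665.07 × 0.0155 = $10.31
Medicare tax: $665.07 × 0.015 = $9.98
Roth contribution: $41.66
Employee stock purchase plan: $665.07 × 0.0506 = $33.65
Total deductions = $43.95 + $68.32 + $47.15 + $10.31 + $9.98 + $41.66 + $33.65 = $255.02
Net pay = $665.07 − $255.02 = $410.05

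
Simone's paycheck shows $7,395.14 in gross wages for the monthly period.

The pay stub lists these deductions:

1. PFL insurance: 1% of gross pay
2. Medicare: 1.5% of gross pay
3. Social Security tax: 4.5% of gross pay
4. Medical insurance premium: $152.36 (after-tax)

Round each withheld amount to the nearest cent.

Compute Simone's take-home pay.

$6,725.12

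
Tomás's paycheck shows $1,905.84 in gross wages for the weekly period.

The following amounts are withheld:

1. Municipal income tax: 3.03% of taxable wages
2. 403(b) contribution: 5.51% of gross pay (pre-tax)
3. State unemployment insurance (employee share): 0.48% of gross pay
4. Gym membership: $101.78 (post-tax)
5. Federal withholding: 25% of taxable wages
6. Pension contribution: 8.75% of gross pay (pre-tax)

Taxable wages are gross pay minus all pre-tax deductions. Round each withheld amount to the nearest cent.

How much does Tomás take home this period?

$1,065.11

403(b) contribution: $1,905.84 × 0.0551 = $105.01
Pension contribution: $1,905.84 × 0.0875 = $166.76
Pre-tax total = $105.01 + $166.76 = $271.77
Taxable wages = $1,905.84 − $271.77 = $1,634.07
Federal withholding: $1,634.07 × 0.25 = $408.52
Municipal income tax: $1,634.07 × 0.0303 = $49.51
State unemployment insurance (employee share): $1,905.84 × 0.0048 = $9.15
Gym membership: $101.78
Total deductions = $105.01 + $166.76 + $408.52 + $49.51 + $9.15 + $101.78 = $840.73
Net pay = $1,905.84 − $840.73 = $1,065.11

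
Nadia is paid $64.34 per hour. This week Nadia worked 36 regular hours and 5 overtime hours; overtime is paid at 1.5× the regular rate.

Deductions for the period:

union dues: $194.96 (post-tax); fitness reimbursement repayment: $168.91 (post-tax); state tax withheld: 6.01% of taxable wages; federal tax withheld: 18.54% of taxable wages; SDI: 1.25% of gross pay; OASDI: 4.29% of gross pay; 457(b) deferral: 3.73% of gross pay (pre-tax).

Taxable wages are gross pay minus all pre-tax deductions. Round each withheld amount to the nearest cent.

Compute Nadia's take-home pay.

$1514.01

Regular pay: 36 × $64.34 = $2316.24
Overtime pay: 5 × $64.34 × 1.5 = $482.55
Gross pay = $2316.24 + $482.55 = $2798.79
457(b) deferral: $2798.79 × 0.0373 = $104.39
Taxable wages = $2798.79 − $104.39 = $2694.40
State tax withheld: $2694.40 × 0.0601 = $161.93
Federal tax withheld: $2694.40 × 0.1854 = $499.54
OASDI: $2798.79 × 0.0429 = $120.07
SDI: $2798.79 × 0.0125 = $34.98
Union dues: $194.96
Fitness reimbursement repayment: $168.91
Total deductions = $104.39 + $161.93 + $499.54 + $120.07 + $34.98 + $194.96 + $168.91 = $1284.78
Net pay = $2798.79 − $1284.78 = $1514.01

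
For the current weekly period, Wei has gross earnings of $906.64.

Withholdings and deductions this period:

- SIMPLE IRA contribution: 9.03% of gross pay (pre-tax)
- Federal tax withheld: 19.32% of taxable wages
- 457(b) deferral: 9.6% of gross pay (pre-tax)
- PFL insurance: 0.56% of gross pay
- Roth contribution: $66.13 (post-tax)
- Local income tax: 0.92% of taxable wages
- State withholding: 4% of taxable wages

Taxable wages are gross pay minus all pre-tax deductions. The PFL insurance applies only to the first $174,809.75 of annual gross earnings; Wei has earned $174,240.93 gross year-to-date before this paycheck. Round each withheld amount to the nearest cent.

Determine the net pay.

SIMPLE IRA contribution: $906.64 × 0.0903 = $81.87
457(b) deferral: $906.64 × 0.096 = $87.04
Pre-tax total = $81.87 + $87.04 = $168.91
Taxable wages = $906.64 − $168.91 = $737.73
State withholding: $737.73 × 0.04 = $29.51
Local income tax: $737.73 × 0.0092 = $6.79
Federal tax withheld: $737.73 × 0.1932 = $142.53
PFL insurance: only $174,809.75 − $174,240.93 = $568.82 of this check is subject → $568.82 × 0.0056 = $3.19
Roth contribution: $66.13
Total deductions = $81.87 + $87.04 + $29.51 + $6.79 + $142.53 + $3.19 + $66.13 = $417.06
Net pay = $906.64 − $417.06 = $489.58

$489.58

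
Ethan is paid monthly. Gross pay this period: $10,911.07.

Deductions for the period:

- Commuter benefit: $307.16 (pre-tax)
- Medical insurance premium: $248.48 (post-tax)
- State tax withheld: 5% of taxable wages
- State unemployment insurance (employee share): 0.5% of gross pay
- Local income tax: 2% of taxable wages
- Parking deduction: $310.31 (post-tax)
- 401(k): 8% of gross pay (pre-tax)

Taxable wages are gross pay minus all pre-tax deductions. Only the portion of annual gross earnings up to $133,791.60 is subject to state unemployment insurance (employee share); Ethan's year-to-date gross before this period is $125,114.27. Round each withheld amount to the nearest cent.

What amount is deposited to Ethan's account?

401(k): $10,911.07 × 0.08 = $872.89
Commuter benefit: $307.16
Pre-tax total = $872.89 + $307.16 = $1,180.05
Taxable wages = $10,911.07 − $1,180.05 = $9,731.02
State tax withheld: $9,731.02 × 0.05 = $486.55
Local income tax: $9,731.02 × 0.02 = $194.62
State unemployment insurance (employee share): only $133,791.60 − $125,114.27 = $8,677.33 of this check is subject → $8,677.33 × 0.005 = $43.39
Medical insurance premium: $248.48
Parking deduction: $310.31
Total deductions = $872.89 + $307.16 + $486.55 + $194.62 + $43.39 + $248.48 + $310.31 = $2,463.40
Net pay = $10,911.07 − $2,463.40 = $8,447.67

$8,447.67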